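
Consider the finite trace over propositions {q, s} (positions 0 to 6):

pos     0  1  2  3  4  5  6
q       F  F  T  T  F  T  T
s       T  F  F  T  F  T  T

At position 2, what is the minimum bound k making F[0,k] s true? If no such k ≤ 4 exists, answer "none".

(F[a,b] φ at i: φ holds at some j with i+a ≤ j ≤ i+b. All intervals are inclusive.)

Scan j = 2,3,… for s:
  j=2: fails
  j=3: holds
First hit at j=3, so smallest k = 3-2 = 1.

1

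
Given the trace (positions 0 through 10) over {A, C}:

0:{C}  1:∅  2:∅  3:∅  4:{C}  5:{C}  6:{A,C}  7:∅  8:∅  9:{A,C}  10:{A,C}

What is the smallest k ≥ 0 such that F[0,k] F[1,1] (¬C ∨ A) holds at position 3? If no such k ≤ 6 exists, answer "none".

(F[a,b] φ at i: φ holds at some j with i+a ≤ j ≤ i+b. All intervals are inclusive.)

Scan j = 3,4,… for F[1,1] (¬C ∨ A):
  j=3: fails
  j=4: fails
  j=5: holds
First hit at j=5, so smallest k = 5-3 = 2.

2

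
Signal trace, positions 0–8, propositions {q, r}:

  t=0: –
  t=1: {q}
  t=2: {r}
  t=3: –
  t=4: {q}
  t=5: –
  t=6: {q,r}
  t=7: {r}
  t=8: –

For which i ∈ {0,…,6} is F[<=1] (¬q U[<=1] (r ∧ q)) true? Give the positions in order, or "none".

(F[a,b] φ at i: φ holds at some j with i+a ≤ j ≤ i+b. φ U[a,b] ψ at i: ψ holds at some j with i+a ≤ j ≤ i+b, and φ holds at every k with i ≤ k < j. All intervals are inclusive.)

4, 5, 6

Evaluate at each i in [0,6]:
  i=0: ✗ (none in [0,1])
  i=1: ✗ (none in [1,2])
  i=2: ✗ (none in [2,3])
  i=3: ✗ (none in [3,4])
  i=4: ✓ (witness j=5)
  i=5: ✓ (witness j=5)
  i=6: ✓ (witness j=6)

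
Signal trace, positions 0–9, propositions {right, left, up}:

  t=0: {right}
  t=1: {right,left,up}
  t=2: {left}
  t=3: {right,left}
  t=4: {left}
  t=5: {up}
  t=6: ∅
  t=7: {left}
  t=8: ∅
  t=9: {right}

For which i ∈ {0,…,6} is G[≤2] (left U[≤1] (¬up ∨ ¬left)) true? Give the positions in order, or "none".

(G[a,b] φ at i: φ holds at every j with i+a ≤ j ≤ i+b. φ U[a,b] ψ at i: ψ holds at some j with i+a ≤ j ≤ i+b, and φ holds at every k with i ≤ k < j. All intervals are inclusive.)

0, 1, 2, 3, 4, 5, 6

Evaluate at each i in [0,6]:
  i=0: ✓ (all of [0,2])
  i=1: ✓ (all of [1,3])
  i=2: ✓ (all of [2,4])
  i=3: ✓ (all of [3,5])
  i=4: ✓ (all of [4,6])
  i=5: ✓ (all of [5,7])
  i=6: ✓ (all of [6,8])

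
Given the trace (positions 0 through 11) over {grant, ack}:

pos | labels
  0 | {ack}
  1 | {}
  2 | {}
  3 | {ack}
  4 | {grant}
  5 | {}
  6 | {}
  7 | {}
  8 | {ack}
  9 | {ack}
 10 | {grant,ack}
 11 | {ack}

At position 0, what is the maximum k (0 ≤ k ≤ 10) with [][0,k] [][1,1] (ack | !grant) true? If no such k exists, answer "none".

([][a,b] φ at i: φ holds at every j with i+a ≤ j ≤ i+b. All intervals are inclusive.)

[][1,1] (ack | !grant) must hold from j=0 onward; find where it first fails.
  j=0: holds
  j=1: holds
  j=2: holds
  j=3: fails
Holds on [0,2], so largest k = 2.

2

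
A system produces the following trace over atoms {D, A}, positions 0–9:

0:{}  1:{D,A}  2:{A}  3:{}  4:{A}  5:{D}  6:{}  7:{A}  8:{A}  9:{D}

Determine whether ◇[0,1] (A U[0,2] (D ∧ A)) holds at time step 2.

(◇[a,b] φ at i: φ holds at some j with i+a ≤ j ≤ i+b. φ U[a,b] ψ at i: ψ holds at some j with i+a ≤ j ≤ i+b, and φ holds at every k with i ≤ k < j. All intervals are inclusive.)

Check (A U[0,2] (D ∧ A)) at each j in [2,3]:
  j=2: fails
  j=3: fails
No position in the window satisfies it → formula fails.

False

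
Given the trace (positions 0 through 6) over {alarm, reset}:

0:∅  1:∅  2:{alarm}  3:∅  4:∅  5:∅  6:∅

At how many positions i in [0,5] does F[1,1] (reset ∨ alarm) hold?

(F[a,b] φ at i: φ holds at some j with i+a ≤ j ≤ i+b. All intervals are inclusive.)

Evaluate at each i in [0,5]:
  i=0: ✗ (none in [1,1])
  i=1: ✓ (witness j=2)
  i=2: ✗ (none in [3,3])
  i=3: ✗ (none in [4,4])
  i=4: ✗ (none in [5,5])
  i=5: ✗ (none in [6,6])
Positions where it holds: {1} → 1.

1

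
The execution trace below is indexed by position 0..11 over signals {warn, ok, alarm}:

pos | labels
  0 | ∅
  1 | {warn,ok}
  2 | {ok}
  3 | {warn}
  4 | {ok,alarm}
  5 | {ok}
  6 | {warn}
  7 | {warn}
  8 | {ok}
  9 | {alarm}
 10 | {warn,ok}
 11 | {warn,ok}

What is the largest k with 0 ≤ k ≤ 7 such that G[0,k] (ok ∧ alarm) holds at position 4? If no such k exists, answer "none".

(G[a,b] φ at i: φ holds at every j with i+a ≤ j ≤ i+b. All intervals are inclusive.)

0

(ok ∧ alarm) must hold from j=4 onward; find where it first fails.
  j=4: holds
  j=5: fails
Holds on [4,4], so largest k = 0.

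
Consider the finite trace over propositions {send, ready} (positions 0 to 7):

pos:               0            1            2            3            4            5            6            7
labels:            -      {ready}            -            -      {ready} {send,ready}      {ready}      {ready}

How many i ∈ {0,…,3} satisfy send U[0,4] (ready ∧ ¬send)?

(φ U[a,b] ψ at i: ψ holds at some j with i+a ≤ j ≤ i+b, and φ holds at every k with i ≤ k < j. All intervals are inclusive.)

1

Evaluate at each i in [0,3]:
  i=0: ✗ (lhs fails at k=0 before rhs at j=1)
  i=1: ✓ (rhs at j=1)
  i=2: ✗ (lhs fails at k=2 before rhs at j=4)
  i=3: ✗ (lhs fails at k=3 before rhs at j=4)
Positions where it holds: {1} → 1.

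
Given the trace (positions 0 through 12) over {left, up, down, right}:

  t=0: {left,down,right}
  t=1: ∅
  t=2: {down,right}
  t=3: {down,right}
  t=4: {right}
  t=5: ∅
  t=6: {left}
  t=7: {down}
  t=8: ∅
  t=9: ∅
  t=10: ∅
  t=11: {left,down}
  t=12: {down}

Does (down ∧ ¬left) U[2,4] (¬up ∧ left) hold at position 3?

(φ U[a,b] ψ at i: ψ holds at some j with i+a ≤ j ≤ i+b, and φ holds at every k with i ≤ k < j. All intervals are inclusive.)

No

Need some j in [5,7] with (¬up ∧ left), and (down ∧ ¬left) at every k in [3,j-1].
  j=5: (¬up ∧ left) false.
  j=6: (¬up ∧ left) holds, but (down ∧ ¬left) fails at k=4 → not this j.
  j=7: (¬up ∧ left) false.
No j in the window works → until fails.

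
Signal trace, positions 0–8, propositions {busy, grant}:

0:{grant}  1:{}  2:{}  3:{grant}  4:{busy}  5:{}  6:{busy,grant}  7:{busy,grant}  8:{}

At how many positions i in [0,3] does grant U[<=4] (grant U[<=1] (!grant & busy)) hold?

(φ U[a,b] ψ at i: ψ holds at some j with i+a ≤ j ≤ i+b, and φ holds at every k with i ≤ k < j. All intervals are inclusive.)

Evaluate at each i in [0,3]:
  i=0: ✗ (lhs fails at k=1 before rhs at j=3)
  i=1: ✗ (lhs fails at k=1 before rhs at j=3)
  i=2: ✗ (lhs fails at k=2 before rhs at j=3)
  i=3: ✓ (rhs at j=3)
Positions where it holds: {3} → 1.

1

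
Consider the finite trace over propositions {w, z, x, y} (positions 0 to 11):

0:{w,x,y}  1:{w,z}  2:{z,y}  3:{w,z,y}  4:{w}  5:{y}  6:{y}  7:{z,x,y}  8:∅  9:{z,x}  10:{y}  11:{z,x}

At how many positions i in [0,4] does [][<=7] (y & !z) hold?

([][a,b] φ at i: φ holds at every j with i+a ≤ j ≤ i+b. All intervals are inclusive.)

0

Evaluate at each i in [0,4]:
  i=0: ✗ (fails at j=1)
  i=1: ✗ (fails at j=1)
  i=2: ✗ (fails at j=2)
  i=3: ✗ (fails at j=3)
  i=4: ✗ (fails at j=4)
Positions where it holds: {} → 0.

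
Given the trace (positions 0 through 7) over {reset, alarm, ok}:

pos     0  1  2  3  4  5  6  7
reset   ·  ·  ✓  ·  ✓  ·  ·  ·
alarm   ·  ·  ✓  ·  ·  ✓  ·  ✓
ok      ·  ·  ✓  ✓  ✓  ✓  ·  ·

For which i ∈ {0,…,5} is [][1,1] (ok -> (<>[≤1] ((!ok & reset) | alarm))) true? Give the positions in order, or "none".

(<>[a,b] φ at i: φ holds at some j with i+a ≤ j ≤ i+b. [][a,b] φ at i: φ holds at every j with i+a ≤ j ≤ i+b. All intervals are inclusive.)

0, 1, 3, 4, 5

Evaluate at each i in [0,5]:
  i=0: ✓ (all of [1,1])
  i=1: ✓ (all of [2,2])
  i=2: ✗ (fails at j=3)
  i=3: ✓ (all of [4,4])
  i=4: ✓ (all of [5,5])
  i=5: ✓ (all of [6,6])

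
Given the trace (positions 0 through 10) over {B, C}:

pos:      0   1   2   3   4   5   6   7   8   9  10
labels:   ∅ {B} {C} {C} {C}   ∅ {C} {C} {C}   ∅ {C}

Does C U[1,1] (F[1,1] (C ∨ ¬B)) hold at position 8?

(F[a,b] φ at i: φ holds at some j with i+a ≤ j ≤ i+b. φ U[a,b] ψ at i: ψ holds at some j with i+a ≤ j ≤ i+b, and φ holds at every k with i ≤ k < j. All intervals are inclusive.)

Need some j in [9,9] with F[1,1] (C ∨ ¬B), and C at every k in [8,j-1].
  j=9: F[1,1] (C ∨ ¬B) holds; C holds at every k in [8,8] → satisfied.

Holds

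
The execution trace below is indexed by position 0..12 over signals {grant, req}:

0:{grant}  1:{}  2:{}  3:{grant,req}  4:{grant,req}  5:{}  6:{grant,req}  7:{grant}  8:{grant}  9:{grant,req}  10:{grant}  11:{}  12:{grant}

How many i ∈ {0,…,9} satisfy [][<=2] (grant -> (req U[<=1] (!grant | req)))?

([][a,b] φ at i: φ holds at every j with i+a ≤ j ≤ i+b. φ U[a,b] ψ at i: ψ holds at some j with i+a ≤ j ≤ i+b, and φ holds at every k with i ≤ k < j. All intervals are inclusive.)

4

Evaluate at each i in [0,9]:
  i=0: ✗ (fails at j=0)
  i=1: ✓ (all of [1,3])
  i=2: ✓ (all of [2,4])
  i=3: ✓ (all of [3,5])
  i=4: ✓ (all of [4,6])
  i=5: ✗ (fails at j=7)
  i=6: ✗ (fails at j=7)
  i=7: ✗ (fails at j=7)
  i=8: ✗ (fails at j=8)
  i=9: ✗ (fails at j=10)
Positions where it holds: {1, 2, 3, 4} → 4.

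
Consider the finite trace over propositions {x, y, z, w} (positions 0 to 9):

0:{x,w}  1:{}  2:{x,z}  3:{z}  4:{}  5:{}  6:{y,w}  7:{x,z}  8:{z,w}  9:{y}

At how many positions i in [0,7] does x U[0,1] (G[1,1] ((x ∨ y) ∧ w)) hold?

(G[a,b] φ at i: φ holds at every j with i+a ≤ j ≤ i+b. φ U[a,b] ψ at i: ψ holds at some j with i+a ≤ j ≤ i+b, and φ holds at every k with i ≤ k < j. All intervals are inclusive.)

1

Evaluate at each i in [0,7]:
  i=0: ✗ (no rhs in [0,1])
  i=1: ✗ (no rhs in [1,2])
  i=2: ✗ (no rhs in [2,3])
  i=3: ✗ (no rhs in [3,4])
  i=4: ✗ (lhs fails at k=4 before rhs at j=5)
  i=5: ✓ (rhs at j=5)
  i=6: ✗ (no rhs in [6,7])
  i=7: ✗ (no rhs in [7,8])
Positions where it holds: {5} → 1.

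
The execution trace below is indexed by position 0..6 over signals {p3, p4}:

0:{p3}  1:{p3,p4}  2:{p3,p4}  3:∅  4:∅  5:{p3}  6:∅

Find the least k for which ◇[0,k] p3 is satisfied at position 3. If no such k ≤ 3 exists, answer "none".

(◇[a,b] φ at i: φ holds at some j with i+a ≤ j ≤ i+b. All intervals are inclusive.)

Scan j = 3,4,… for p3:
  j=3: fails
  j=4: fails
  j=5: holds
First hit at j=5, so smallest k = 5-3 = 2.

2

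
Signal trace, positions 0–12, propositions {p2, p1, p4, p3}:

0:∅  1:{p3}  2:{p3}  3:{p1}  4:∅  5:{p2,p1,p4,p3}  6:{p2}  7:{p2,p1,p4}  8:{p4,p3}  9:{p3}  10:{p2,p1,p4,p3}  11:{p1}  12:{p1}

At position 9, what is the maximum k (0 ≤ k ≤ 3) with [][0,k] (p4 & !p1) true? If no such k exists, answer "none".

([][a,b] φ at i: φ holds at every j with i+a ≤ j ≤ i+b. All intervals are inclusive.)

(p4 & !p1) must hold from j=9 onward; find where it first fails.
  j=9: fails → no k works.

none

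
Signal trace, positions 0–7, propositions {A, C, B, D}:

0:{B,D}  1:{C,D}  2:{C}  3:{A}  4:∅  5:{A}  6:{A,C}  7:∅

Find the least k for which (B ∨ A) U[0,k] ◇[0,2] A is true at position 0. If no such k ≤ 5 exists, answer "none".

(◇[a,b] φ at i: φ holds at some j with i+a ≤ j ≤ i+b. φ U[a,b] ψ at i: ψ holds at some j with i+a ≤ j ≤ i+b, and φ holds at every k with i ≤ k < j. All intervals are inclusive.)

1

Need earliest j ≥ 0 with ◇[0,2] A, and (B ∨ A) at every k in [0,j-1].
  j=0: rhs fails.
  j=1: rhs holds; lhs holds on [0,0]. k = 1.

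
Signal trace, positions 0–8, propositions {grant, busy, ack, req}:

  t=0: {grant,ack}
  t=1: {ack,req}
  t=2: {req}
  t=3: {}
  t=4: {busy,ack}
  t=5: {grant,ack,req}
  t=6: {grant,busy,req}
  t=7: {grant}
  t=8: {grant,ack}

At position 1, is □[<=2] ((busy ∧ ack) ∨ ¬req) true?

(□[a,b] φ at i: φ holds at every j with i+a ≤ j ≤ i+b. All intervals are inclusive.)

Check ((busy ∧ ack) ∨ ¬req) at every j in [1,3]:
  j=1: false
  j=2: false
  j=3: true
Fails at j=1 → formula fails.

False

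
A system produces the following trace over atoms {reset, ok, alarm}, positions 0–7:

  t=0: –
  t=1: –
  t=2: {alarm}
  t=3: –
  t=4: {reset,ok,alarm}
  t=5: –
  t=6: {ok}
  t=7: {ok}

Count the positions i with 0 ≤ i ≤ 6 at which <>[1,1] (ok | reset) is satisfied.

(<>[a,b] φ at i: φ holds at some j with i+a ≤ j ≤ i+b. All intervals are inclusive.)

3

Evaluate at each i in [0,6]:
  i=0: ✗ (none in [1,1])
  i=1: ✗ (none in [2,2])
  i=2: ✗ (none in [3,3])
  i=3: ✓ (witness j=4)
  i=4: ✗ (none in [5,5])
  i=5: ✓ (witness j=6)
  i=6: ✓ (witness j=7)
Positions where it holds: {3, 5, 6} → 3.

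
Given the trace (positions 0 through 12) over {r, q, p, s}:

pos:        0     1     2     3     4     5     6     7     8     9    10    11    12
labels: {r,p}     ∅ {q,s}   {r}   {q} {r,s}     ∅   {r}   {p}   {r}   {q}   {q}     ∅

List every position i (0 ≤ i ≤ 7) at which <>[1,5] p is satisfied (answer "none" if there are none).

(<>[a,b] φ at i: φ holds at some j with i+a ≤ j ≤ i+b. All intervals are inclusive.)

3, 4, 5, 6, 7

Evaluate at each i in [0,7]:
  i=0: ✗ (none in [1,5])
  i=1: ✗ (none in [2,6])
  i=2: ✗ (none in [3,7])
  i=3: ✓ (witness j=8)
  i=4: ✓ (witness j=8)
  i=5: ✓ (witness j=8)
  i=6: ✓ (witness j=8)
  i=7: ✓ (witness j=8)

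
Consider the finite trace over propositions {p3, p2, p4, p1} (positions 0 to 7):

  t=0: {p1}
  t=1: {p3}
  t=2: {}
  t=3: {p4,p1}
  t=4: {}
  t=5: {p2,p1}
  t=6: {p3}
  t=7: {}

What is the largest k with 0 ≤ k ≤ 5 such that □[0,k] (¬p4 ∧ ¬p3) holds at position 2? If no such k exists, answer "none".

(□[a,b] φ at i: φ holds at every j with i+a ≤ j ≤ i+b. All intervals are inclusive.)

0

(¬p4 ∧ ¬p3) must hold from j=2 onward; find where it first fails.
  j=2: holds
  j=3: fails
Holds on [2,2], so largest k = 0.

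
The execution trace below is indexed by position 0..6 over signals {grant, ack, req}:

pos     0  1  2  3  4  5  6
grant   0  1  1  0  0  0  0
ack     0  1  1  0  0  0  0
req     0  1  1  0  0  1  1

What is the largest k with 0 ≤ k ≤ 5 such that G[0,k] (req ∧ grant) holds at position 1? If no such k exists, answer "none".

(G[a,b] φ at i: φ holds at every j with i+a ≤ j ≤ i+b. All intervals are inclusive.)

1

(req ∧ grant) must hold from j=1 onward; find where it first fails.
  j=1: holds
  j=2: holds
  j=3: fails
Holds on [1,2], so largest k = 1.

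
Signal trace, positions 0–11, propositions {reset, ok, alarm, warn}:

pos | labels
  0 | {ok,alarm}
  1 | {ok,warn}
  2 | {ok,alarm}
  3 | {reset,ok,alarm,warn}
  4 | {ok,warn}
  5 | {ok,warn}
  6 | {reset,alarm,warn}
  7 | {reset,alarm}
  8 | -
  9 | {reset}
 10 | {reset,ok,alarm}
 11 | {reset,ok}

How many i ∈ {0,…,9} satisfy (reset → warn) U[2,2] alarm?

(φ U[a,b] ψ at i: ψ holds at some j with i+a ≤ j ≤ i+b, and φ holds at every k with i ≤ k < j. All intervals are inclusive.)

4

Evaluate at each i in [0,9]:
  i=0: ✓ (rhs at j=2; lhs holds on [0,1])
  i=1: ✓ (rhs at j=3; lhs holds on [1,2])
  i=2: ✗ (no rhs in [4,4])
  i=3: ✗ (no rhs in [5,5])
  i=4: ✓ (rhs at j=6; lhs holds on [4,5])
  i=5: ✓ (rhs at j=7; lhs holds on [5,6])
  i=6: ✗ (no rhs in [8,8])
  i=7: ✗ (no rhs in [9,9])
  i=8: ✗ (lhs fails at k=9 before rhs at j=10)
  i=9: ✗ (no rhs in [11,11])
Positions where it holds: {0, 1, 4, 5} → 4.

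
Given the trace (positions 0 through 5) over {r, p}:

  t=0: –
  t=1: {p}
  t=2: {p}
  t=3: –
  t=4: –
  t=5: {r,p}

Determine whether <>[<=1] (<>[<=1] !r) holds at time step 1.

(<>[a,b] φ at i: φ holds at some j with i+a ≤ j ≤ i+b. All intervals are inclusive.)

Check <>[<=1] !r at each j in [1,2]:
  j=1: holds (witness at 1)
  j=2: holds (witness at 2)
Found at j=1 → formula holds.

True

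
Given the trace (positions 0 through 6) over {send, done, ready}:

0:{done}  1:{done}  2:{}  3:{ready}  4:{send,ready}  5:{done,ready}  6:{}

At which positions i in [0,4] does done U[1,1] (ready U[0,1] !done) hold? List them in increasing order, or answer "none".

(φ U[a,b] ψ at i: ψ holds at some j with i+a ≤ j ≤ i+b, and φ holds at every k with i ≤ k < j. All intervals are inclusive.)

Evaluate at each i in [0,4]:
  i=0: ✗ (no rhs in [1,1])
  i=1: ✓ (rhs at j=2; lhs holds on [1,1])
  i=2: ✗ (lhs fails at k=2 before rhs at j=3)
  i=3: ✗ (lhs fails at k=3 before rhs at j=4)
  i=4: ✗ (lhs fails at k=4 before rhs at j=5)

1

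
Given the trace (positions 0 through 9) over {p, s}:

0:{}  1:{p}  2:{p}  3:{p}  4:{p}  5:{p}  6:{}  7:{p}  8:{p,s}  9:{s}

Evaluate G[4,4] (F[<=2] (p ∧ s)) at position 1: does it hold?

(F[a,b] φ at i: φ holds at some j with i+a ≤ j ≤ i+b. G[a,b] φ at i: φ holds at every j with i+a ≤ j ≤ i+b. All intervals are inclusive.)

Check F[<=2] (p ∧ s) at every j in [5,5]:
  j=5: fails (none in [5,7])
Fails at j=5 → formula fails.

False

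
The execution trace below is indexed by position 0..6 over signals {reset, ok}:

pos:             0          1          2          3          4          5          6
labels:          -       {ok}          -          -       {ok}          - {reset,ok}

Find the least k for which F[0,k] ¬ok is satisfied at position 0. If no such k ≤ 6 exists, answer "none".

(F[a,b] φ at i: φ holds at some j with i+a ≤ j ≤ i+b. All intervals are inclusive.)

Scan j = 0,1,… for ¬ok:
  j=0: holds
First hit at j=0, so smallest k = 0-0 = 0.

0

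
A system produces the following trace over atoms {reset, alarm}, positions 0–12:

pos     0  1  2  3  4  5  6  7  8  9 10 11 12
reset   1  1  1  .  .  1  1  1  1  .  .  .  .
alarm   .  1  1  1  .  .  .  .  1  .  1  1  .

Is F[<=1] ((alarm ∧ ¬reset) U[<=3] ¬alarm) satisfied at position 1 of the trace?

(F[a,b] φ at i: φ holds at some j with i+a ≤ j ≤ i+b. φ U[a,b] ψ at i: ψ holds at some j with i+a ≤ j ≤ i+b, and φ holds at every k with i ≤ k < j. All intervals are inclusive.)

Does not hold

Check ((alarm ∧ ¬reset) U[<=3] ¬alarm) at each j in [1,2]:
  j=1: fails
  j=2: fails
No position in the window satisfies it → formula fails.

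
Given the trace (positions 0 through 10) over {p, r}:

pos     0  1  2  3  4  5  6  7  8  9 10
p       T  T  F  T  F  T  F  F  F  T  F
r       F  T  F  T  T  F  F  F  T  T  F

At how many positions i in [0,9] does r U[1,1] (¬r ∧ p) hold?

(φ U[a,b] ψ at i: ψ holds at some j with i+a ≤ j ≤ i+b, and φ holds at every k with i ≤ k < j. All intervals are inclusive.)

Evaluate at each i in [0,9]:
  i=0: ✗ (no rhs in [1,1])
  i=1: ✗ (no rhs in [2,2])
  i=2: ✗ (no rhs in [3,3])
  i=3: ✗ (no rhs in [4,4])
  i=4: ✓ (rhs at j=5; lhs holds on [4,4])
  i=5: ✗ (no rhs in [6,6])
  i=6: ✗ (no rhs in [7,7])
  i=7: ✗ (no rhs in [8,8])
  i=8: ✗ (no rhs in [9,9])
  i=9: ✗ (no rhs in [10,10])
Positions where it holds: {4} → 1.

1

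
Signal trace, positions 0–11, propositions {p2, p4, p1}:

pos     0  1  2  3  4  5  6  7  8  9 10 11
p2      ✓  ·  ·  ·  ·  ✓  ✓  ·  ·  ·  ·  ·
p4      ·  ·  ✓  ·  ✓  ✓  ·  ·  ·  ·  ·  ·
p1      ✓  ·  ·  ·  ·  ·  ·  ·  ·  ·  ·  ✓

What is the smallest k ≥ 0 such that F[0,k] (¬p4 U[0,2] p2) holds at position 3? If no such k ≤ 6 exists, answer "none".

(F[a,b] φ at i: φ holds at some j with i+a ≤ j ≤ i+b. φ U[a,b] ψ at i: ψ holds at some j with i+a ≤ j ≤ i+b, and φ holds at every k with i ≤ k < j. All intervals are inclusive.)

Scan j = 3,4,… for (¬p4 U[0,2] p2):
  j=3: fails
  j=4: fails
  j=5: holds
First hit at j=5, so smallest k = 5-3 = 2.

2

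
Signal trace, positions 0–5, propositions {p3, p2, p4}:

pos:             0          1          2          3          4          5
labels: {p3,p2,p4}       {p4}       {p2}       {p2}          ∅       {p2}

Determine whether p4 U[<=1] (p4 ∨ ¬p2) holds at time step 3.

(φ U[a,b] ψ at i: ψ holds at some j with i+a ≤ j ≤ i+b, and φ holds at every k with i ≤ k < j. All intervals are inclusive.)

False

Need some j in [3,4] with (p4 ∨ ¬p2), and p4 at every k in [3,j-1].
  j=3: (p4 ∨ ¬p2) false.
  j=4: (p4 ∨ ¬p2) holds, but p4 fails at k=3 → not this j.
No j in the window works → until fails.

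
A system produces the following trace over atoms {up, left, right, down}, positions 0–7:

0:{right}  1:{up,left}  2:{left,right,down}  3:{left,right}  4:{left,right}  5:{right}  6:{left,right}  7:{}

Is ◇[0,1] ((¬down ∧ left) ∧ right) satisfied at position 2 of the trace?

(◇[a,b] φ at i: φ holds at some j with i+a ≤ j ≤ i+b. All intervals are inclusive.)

Holds

Check ((¬down ∧ left) ∧ right) at each j in [2,3]:
  j=2: false
  j=3: true
Found at j=3 → formula holds.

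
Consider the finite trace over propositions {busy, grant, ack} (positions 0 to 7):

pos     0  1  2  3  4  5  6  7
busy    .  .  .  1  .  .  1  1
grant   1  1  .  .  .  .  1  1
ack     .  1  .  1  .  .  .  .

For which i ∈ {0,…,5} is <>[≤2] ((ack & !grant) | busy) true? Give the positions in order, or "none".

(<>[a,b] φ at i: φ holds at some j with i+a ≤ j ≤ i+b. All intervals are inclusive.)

1, 2, 3, 4, 5

Evaluate at each i in [0,5]:
  i=0: ✗ (none in [0,2])
  i=1: ✓ (witness j=3)
  i=2: ✓ (witness j=3)
  i=3: ✓ (witness j=3)
  i=4: ✓ (witness j=6)
  i=5: ✓ (witness j=6)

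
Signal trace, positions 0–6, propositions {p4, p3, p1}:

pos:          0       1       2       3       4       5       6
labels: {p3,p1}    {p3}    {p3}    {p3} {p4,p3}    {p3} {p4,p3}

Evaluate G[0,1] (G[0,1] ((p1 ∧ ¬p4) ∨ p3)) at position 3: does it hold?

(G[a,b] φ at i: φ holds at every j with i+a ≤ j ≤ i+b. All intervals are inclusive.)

Check G[0,1] ((p1 ∧ ¬p4) ∨ p3) at every j in [3,4]:
  j=3: holds on [3,4]
  j=4: holds on [4,5]
All positions satisfy it → formula holds.

Yes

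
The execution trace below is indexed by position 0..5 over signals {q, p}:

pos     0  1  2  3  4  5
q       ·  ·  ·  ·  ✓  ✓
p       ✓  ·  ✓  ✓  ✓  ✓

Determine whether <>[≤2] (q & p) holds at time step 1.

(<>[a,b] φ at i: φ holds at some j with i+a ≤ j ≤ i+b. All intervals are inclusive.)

False

Check (q & p) at each j in [1,3]:
  j=1: false
  j=2: false
  j=3: false
No position in the window satisfies it → formula fails.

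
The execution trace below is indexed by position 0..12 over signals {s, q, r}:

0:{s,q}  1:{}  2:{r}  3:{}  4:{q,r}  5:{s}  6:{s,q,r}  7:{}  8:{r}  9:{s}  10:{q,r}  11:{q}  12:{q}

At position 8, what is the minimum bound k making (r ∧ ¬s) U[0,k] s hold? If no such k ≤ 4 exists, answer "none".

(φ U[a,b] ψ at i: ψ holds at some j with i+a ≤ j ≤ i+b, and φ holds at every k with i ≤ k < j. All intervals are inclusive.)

Need earliest j ≥ 8 with s, and (r ∧ ¬s) at every k in [8,j-1].
  j=8: rhs fails.
  j=9: rhs holds; lhs holds on [8,8]. k = 1.

1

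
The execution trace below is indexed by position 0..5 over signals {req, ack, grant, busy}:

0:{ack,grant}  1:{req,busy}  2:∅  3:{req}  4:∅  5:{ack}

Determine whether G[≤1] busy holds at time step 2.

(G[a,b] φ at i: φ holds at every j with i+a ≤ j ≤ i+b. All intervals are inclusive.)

No

Check busy at every j in [2,3]:
  j=2: false
  j=3: false
Fails at j=2 → formula fails.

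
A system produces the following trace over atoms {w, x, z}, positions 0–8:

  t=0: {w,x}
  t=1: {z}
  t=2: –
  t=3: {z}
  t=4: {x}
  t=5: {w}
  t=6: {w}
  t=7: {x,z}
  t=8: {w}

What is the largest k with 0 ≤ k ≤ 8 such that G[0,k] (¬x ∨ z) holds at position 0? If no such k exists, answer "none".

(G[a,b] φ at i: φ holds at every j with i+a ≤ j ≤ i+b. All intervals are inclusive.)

(¬x ∨ z) must hold from j=0 onward; find where it first fails.
  j=0: fails → no k works.

none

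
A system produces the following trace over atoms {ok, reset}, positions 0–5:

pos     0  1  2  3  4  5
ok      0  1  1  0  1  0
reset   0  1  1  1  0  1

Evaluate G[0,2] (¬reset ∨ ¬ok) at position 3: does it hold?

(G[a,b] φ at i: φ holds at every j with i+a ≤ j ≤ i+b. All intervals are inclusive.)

Yes

Check (¬reset ∨ ¬ok) at every j in [3,5]:
  j=3: true
  j=4: true
  j=5: true
All positions satisfy it → formula holds.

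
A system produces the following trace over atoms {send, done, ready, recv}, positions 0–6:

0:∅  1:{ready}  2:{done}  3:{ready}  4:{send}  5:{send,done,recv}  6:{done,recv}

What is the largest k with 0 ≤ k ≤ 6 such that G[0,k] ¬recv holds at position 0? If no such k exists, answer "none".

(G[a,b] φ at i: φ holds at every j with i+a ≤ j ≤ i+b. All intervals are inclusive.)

4

¬recv must hold from j=0 onward; find where it first fails.
  j=0: holds
  j=1: holds
  j=2: holds
  j=3: holds
  j=4: holds
  j=5: fails
Holds on [0,4], so largest k = 4.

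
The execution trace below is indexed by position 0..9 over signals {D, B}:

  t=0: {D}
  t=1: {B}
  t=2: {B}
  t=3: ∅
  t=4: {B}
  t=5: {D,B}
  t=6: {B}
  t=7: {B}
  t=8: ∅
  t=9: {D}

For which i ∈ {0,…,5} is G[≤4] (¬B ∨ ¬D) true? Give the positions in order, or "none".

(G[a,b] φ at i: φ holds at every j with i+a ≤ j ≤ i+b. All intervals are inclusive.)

Evaluate at each i in [0,5]:
  i=0: ✓ (all of [0,4])
  i=1: ✗ (fails at j=5)
  i=2: ✗ (fails at j=5)
  i=3: ✗ (fails at j=5)
  i=4: ✗ (fails at j=5)
  i=5: ✗ (fails at j=5)

0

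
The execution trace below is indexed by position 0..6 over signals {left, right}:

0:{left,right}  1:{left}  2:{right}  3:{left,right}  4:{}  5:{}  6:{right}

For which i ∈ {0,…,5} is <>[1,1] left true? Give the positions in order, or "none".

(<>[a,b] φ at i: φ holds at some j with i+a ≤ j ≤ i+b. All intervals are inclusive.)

Evaluate at each i in [0,5]:
  i=0: ✓ (witness j=1)
  i=1: ✗ (none in [2,2])
  i=2: ✓ (witness j=3)
  i=3: ✗ (none in [4,4])
  i=4: ✗ (none in [5,5])
  i=5: ✗ (none in [6,6])

0, 2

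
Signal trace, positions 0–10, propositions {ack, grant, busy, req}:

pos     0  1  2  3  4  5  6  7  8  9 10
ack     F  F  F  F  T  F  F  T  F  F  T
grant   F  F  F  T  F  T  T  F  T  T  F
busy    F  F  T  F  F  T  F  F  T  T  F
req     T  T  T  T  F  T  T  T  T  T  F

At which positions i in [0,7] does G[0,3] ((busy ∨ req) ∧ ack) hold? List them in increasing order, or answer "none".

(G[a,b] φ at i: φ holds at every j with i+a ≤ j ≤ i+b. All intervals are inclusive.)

Evaluate at each i in [0,7]:
  i=0: ✗ (fails at j=0)
  i=1: ✗ (fails at j=1)
  i=2: ✗ (fails at j=2)
  i=3: ✗ (fails at j=3)
  i=4: ✗ (fails at j=4)
  i=5: ✗ (fails at j=5)
  i=6: ✗ (fails at j=6)
  i=7: ✗ (fails at j=8)

none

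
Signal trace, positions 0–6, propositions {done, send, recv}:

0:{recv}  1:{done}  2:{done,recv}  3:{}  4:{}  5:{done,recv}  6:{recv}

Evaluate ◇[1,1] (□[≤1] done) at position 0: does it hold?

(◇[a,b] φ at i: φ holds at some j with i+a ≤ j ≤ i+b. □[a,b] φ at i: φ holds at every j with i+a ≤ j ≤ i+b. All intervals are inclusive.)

Yes

Check □[≤1] done at each j in [1,1]:
  j=1: holds on [1,2]
Found at j=1 → formula holds.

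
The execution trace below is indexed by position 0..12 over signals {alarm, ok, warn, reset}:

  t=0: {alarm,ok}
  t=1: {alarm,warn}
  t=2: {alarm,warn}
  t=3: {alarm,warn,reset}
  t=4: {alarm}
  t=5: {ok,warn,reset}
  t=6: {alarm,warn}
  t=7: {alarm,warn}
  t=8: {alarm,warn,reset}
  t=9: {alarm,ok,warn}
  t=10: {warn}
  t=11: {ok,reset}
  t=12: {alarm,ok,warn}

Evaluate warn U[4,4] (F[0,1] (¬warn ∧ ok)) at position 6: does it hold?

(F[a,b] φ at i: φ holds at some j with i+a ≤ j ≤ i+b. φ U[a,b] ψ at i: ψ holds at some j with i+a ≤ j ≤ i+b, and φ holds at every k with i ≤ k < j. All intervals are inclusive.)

True

Need some j in [10,10] with F[0,1] (¬warn ∧ ok), and warn at every k in [6,j-1].
  j=10: F[0,1] (¬warn ∧ ok) holds; warn holds at every k in [6,9] → satisfied.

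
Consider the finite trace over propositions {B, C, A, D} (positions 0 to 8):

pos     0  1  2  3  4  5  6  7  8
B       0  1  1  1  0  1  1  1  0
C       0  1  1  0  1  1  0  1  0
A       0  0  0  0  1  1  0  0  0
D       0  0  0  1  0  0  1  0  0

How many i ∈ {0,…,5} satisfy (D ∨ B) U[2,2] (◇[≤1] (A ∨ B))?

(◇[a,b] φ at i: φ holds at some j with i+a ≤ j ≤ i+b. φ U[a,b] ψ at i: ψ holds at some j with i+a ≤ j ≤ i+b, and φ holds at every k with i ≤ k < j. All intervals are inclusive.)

Evaluate at each i in [0,5]:
  i=0: ✗ (lhs fails at k=0 before rhs at j=2)
  i=1: ✓ (rhs at j=3; lhs holds on [1,2])
  i=2: ✓ (rhs at j=4; lhs holds on [2,3])
  i=3: ✗ (lhs fails at k=4 before rhs at j=5)
  i=4: ✗ (lhs fails at k=4 before rhs at j=6)
  i=5: ✓ (rhs at j=7; lhs holds on [5,6])
Positions where it holds: {1, 2, 5} → 3.

3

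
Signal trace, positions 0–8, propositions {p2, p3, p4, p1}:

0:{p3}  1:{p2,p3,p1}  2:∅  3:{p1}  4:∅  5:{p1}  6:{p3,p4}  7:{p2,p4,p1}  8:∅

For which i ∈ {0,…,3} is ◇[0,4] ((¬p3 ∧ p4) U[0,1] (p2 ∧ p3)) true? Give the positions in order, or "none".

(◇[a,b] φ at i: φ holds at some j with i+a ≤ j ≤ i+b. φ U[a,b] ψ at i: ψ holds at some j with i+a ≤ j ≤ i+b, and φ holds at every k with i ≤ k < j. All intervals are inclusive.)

0, 1

Evaluate at each i in [0,3]:
  i=0: ✓ (witness j=1)
  i=1: ✓ (witness j=1)
  i=2: ✗ (none in [2,6])
  i=3: ✗ (none in [3,7])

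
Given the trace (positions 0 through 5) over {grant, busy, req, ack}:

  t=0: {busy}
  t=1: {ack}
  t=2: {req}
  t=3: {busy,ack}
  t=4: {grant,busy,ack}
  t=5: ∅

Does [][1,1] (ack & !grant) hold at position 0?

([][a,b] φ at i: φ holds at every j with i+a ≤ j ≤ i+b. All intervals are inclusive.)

Yes

Check (ack & !grant) at every j in [1,1]:
  j=1: true
All positions satisfy it → formula holds.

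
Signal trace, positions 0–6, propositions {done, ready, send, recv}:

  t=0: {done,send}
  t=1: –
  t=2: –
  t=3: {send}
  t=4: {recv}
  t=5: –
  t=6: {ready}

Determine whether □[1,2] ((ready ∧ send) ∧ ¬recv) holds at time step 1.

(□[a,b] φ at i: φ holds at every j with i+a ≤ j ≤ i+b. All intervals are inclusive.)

Does not hold

Check ((ready ∧ send) ∧ ¬recv) at every j in [2,3]:
  j=2: false
  j=3: false
Fails at j=2 → formula fails.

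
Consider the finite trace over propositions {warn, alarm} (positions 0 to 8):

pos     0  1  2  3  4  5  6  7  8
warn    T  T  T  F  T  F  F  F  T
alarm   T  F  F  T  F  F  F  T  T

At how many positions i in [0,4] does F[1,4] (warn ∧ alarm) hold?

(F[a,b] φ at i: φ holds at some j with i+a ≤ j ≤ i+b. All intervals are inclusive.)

Evaluate at each i in [0,4]:
  i=0: ✗ (none in [1,4])
  i=1: ✗ (none in [2,5])
  i=2: ✗ (none in [3,6])
  i=3: ✗ (none in [4,7])
  i=4: ✓ (witness j=8)
Positions where it holds: {4} → 1.

1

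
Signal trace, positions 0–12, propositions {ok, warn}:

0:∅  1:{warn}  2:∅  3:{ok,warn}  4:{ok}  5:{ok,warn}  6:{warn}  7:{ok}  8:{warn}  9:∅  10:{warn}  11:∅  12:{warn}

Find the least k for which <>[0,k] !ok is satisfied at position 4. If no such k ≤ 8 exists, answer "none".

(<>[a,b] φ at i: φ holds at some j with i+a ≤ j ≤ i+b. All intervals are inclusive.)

2

Scan j = 4,5,… for !ok:
  j=4: fails
  j=5: fails
  j=6: holds
First hit at j=6, so smallest k = 6-4 = 2.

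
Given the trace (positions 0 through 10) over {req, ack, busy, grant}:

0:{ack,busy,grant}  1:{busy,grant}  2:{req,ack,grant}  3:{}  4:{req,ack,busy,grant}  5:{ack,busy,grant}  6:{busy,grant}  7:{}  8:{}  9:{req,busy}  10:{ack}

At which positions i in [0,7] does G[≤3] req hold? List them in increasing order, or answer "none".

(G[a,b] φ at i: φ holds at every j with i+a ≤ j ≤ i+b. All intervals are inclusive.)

none

Evaluate at each i in [0,7]:
  i=0: ✗ (fails at j=0)
  i=1: ✗ (fails at j=1)
  i=2: ✗ (fails at j=3)
  i=3: ✗ (fails at j=3)
  i=4: ✗ (fails at j=5)
  i=5: ✗ (fails at j=5)
  i=6: ✗ (fails at j=6)
  i=7: ✗ (fails at j=7)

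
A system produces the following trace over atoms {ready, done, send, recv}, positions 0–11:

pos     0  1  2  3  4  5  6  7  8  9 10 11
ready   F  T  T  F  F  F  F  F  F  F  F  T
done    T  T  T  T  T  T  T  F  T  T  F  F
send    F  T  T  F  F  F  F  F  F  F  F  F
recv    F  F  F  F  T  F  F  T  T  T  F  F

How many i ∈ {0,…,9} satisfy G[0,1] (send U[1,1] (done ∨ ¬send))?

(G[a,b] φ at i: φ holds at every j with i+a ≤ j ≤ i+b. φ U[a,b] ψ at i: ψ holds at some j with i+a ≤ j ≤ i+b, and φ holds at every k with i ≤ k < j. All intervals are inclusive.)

Evaluate at each i in [0,9]:
  i=0: ✗ (fails at j=0)
  i=1: ✓ (all of [1,2])
  i=2: ✗ (fails at j=3)
  i=3: ✗ (fails at j=3)
  i=4: ✗ (fails at j=4)
  i=5: ✗ (fails at j=5)
  i=6: ✗ (fails at j=6)
  i=7: ✗ (fails at j=7)
  i=8: ✗ (fails at j=8)
  i=9: ✗ (fails at j=9)
Positions where it holds: {1} → 1.

1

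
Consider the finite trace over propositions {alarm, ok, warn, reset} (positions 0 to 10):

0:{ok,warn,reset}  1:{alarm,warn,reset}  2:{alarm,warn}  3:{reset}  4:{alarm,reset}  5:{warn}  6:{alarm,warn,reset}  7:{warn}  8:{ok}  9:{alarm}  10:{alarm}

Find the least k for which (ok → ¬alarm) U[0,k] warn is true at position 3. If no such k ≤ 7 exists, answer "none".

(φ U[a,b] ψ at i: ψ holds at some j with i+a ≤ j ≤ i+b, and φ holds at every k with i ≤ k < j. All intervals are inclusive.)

Need earliest j ≥ 3 with warn, and (ok → ¬alarm) at every k in [3,j-1].
  j=3: rhs fails.
  j=4: rhs fails.
  j=5: rhs holds; lhs holds on [3,4]. k = 2.

2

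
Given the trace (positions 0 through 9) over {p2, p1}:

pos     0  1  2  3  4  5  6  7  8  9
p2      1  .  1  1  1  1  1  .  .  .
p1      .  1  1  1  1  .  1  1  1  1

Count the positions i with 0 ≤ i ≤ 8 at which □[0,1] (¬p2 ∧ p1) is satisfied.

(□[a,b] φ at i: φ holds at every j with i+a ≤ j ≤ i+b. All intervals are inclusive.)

2

Evaluate at each i in [0,8]:
  i=0: ✗ (fails at j=0)
  i=1: ✗ (fails at j=2)
  i=2: ✗ (fails at j=2)
  i=3: ✗ (fails at j=3)
  i=4: ✗ (fails at j=4)
  i=5: ✗ (fails at j=5)
  i=6: ✗ (fails at j=6)
  i=7: ✓ (all of [7,8])
  i=8: ✓ (all of [8,9])
Positions where it holds: {7, 8} → 2.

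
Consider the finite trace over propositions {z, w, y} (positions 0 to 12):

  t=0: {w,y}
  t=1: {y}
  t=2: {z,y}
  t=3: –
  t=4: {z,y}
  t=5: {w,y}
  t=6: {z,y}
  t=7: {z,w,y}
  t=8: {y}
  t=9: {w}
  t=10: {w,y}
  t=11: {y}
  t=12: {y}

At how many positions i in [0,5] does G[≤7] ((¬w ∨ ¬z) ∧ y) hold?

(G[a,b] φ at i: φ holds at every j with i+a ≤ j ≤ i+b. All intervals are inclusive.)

Evaluate at each i in [0,5]:
  i=0: ✗ (fails at j=3)
  i=1: ✗ (fails at j=3)
  i=2: ✗ (fails at j=3)
  i=3: ✗ (fails at j=3)
  i=4: ✗ (fails at j=7)
  i=5: ✗ (fails at j=7)
Positions where it holds: {} → 0.

0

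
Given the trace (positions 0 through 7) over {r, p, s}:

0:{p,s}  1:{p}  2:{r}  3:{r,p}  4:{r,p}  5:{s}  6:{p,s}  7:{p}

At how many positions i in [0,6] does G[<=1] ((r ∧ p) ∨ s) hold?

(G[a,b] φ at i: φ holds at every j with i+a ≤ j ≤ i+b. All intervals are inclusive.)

3

Evaluate at each i in [0,6]:
  i=0: ✗ (fails at j=1)
  i=1: ✗ (fails at j=1)
  i=2: ✗ (fails at j=2)
  i=3: ✓ (all of [3,4])
  i=4: ✓ (all of [4,5])
  i=5: ✓ (all of [5,6])
  i=6: ✗ (fails at j=7)
Positions where it holds: {3, 4, 5} → 3.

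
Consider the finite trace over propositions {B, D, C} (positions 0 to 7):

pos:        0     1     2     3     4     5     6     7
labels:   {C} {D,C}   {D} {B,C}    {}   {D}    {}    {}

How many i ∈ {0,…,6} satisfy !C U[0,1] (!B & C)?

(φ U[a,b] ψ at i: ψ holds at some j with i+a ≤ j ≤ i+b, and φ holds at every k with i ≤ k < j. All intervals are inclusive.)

Evaluate at each i in [0,6]:
  i=0: ✓ (rhs at j=0)
  i=1: ✓ (rhs at j=1)
  i=2: ✗ (no rhs in [2,3])
  i=3: ✗ (no rhs in [3,4])
  i=4: ✗ (no rhs in [4,5])
  i=5: ✗ (no rhs in [5,6])
  i=6: ✗ (no rhs in [6,7])
Positions where it holds: {0, 1} → 2.

2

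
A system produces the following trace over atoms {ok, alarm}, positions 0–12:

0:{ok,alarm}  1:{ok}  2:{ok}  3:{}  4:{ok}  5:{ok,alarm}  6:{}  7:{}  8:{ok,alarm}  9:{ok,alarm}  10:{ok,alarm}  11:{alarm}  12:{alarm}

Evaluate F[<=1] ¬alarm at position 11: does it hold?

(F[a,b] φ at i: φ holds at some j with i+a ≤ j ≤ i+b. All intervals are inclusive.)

Check ¬alarm at each j in [11,12]:
  j=11: false
  j=12: false
No position in the window satisfies it → formula fails.

No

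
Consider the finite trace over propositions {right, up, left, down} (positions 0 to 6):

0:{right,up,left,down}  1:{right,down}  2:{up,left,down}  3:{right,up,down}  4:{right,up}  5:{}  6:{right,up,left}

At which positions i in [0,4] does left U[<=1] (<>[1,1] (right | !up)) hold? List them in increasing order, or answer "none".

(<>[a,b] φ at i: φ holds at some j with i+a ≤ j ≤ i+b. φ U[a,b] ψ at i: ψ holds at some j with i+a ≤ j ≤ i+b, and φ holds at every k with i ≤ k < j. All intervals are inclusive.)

Evaluate at each i in [0,4]:
  i=0: ✓ (rhs at j=0)
  i=1: ✗ (lhs fails at k=1 before rhs at j=2)
  i=2: ✓ (rhs at j=2)
  i=3: ✓ (rhs at j=3)
  i=4: ✓ (rhs at j=4)

0, 2, 3, 4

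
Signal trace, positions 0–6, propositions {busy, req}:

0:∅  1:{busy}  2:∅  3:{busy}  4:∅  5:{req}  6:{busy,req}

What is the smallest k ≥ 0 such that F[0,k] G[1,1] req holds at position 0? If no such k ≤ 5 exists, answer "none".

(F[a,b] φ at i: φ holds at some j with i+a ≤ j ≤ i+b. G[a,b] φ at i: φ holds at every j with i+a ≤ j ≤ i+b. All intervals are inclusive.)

Scan j = 0,1,… for G[1,1] req:
  j=0: fails
  j=1: fails
  j=2: fails
  j=3: fails
  j=4: holds
First hit at j=4, so smallest k = 4-0 = 4.

4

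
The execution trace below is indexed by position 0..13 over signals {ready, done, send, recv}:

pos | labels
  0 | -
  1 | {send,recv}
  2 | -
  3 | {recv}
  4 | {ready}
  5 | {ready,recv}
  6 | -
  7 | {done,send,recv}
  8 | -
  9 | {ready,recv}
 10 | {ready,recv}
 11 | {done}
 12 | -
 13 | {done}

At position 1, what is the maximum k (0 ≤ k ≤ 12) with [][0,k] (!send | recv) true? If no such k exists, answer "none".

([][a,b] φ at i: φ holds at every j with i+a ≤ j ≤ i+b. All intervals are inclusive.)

(!send | recv) must hold from j=1 onward; find where it first fails.
  j=1: holds
  j=2: holds
  j=3: holds
  j=4: holds
  j=5: holds
  j=6: holds
  j=7: holds
  j=8: holds
  j=9: holds
  j=10: holds
  j=11: holds
  j=12: holds
  j=13: holds
Holds through j=13; largest k = 12.

12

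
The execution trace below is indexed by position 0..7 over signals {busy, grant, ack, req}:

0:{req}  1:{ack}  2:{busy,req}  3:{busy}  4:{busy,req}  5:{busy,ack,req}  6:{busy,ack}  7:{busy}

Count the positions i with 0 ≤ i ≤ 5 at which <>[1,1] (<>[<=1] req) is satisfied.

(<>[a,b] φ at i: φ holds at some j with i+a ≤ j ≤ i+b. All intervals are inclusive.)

Evaluate at each i in [0,5]:
  i=0: ✓ (witness j=1)
  i=1: ✓ (witness j=2)
  i=2: ✓ (witness j=3)
  i=3: ✓ (witness j=4)
  i=4: ✓ (witness j=5)
  i=5: ✗ (none in [6,6])
Positions where it holds: {0, 1, 2, 3, 4} → 5.

5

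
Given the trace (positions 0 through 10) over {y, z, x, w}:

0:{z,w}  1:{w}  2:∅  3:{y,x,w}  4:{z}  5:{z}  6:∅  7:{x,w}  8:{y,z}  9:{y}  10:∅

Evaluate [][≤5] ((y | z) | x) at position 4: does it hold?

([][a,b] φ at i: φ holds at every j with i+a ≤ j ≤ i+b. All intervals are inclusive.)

False

Check ((y | z) | x) at every j in [4,9]:
  j=4: true
  j=5: true
  j=6: false
  j=7: true
  j=8: true
  j=9: true
Fails at j=6 → formula fails.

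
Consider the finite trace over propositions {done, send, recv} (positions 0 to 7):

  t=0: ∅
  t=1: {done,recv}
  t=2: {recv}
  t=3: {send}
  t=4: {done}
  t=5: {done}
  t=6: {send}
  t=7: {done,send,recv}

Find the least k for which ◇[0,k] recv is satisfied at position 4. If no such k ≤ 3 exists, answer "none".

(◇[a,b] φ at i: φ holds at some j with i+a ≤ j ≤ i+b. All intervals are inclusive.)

Scan j = 4,5,… for recv:
  j=4: fails
  j=5: fails
  j=6: fails
  j=7: holds
First hit at j=7, so smallest k = 7-4 = 3.

3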